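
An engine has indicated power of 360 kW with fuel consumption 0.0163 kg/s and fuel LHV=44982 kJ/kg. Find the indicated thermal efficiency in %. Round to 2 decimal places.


eta_ith = (IP / (mf * LHV)) * 100
Denominator = 0.0163 * 44982 = 733.2066 kW
eta_ith = (360 / 733.2066) * 100 = 49.10%


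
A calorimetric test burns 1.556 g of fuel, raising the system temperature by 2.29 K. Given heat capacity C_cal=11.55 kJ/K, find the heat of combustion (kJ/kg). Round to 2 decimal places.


Hc = C_cal * delta_T / m_fuel
Q_released = 11.55 * 2.29 = 26.4495 kJ
m_fuel = 1.556 g = 1.556/1000 kg = 0.001556 kg
Hc = 26.4495 / 0.001556 = 16998.39 kJ/kg


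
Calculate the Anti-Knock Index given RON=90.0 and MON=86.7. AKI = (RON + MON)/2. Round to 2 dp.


AKI = (RON + MON) / 2
AKI = (90.0 + 86.7) / 2
AKI = 176.7 / 2 = 88.35


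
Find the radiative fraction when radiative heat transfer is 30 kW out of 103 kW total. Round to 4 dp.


f_rad = Q_rad / Q_total
f_rad = 30 / 103 = 0.2913


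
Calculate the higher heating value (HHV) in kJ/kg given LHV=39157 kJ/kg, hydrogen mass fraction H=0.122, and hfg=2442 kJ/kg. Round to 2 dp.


HHV = LHV + hfg * 9 * H
Water addition = 2442 * 9 * 0.122 = 2681.316 kJ/kg
HHV = 39157 + 2681.316 = 41838.32 kJ/kg


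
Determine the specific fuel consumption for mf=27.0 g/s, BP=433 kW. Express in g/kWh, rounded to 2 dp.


SFC = (mf / BP) * 3600
Rate = 27.0 / 433 = 0.062356 g/(s*kW)
SFC = 0.062356 * 3600 = 224.48 g/kWh


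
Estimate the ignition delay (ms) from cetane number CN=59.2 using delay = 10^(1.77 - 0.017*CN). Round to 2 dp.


delay = 10^(1.77 - 0.017*CN)
Exponent = 1.77 - 0.017*59.2 = 0.7636
delay = 10^0.7636 = 5.80 ms


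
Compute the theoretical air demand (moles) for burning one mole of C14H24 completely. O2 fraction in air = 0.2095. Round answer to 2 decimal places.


Balanced combustion: C14H24 + 20 O2 -> 14 CO2 + 12 H2O
O2 needed = C + H/4 = 14 + 24/4 = 20.00 moles
Air moles = O2 / 0.2095 = 20.00 / 0.2095 = 95.47 moles air


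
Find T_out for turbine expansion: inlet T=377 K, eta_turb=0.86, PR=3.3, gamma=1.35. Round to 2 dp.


T_out = T_in * (1 - eta * (1 - PR^(-(gamma-1)/gamma)))
Exponent = -(1.35-1)/1.35 = -0.25925926
PR^exp = 3.3^(-0.25925926) = 0.73378775
Factor = 1 - 0.86*(1 - 0.73378775) = 0.77105747
T_out = 377 * 0.77105747 = 290.69 K


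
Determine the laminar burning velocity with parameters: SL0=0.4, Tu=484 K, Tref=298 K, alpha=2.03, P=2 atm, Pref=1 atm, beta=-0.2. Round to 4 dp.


SL = SL0 * (Tu/Tref)^alpha * (P/Pref)^beta
T ratio = 484/298 = 1.62416107
(T ratio)^alpha = 1.62416107^2.03 = 2.676561
(P/Pref)^beta = 2^(-0.2) = 0.870551
SL = 0.4 * 2.676561 * 0.870551 = 0.9320 m/s


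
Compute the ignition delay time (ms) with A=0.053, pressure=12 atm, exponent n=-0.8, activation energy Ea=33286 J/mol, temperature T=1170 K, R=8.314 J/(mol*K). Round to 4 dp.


tau = A * P^n * exp(Ea/(R*T))
P^n = 12^(-0.8) = 0.13697932
Ea/(R*T) = 33286/(8.314*1170) = 3.421887
exp(Ea/(R*T)) = 30.627169
tau = 0.053 * 0.13697932 * 30.627169 = 0.2224 ms


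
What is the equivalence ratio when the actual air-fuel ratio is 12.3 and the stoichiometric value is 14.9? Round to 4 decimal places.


phi = AFR_stoich / AFR_actual
phi = 14.9 / 12.3 = 1.2114


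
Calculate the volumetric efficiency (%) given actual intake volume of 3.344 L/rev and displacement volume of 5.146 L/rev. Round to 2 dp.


eta_v = (V_actual / V_disp) * 100
Ratio = 3.344 / 5.146 = 0.6498
eta_v = 0.6498 * 100 = 64.98%


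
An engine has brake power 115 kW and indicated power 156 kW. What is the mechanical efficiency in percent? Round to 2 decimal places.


eta_mech = (BP / IP) * 100
Ratio = 115 / 156 = 0.7372
eta_mech = 0.7372 * 100 = 73.72%


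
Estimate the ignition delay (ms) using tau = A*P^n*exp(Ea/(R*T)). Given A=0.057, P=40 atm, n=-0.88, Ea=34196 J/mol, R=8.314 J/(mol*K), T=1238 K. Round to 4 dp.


tau = A * P^n * exp(Ea/(R*T))
P^n = 40^(-0.88) = 0.03892129
Ea/(R*T) = 34196/(8.314*1238) = 3.322344
exp(Ea/(R*T)) = 27.725272
tau = 0.057 * 0.03892129 * 27.725272 = 0.0615 ms


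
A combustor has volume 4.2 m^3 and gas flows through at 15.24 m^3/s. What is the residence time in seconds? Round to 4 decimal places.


tau = V / Q_flow
tau = 4.2 / 15.24 = 0.2756 s


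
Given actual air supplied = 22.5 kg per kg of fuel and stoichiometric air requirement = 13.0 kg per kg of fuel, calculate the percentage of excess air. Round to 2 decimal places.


Excess air = actual - stoichiometric = 22.5 - 13.0 = 9.50 kg/kg fuel
Excess air % = (excess / stoich) * 100 = (9.50 / 13.0) * 100 = 73.08%


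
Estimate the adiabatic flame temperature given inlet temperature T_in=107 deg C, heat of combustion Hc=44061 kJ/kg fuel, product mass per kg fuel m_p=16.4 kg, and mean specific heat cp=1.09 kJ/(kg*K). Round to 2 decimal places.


T_ad = T_in + Hc / (m_p * cp)
Denominator = 16.4 * 1.09 = 17.8760
Temperature rise = 44061 / 17.8760 = 2464.81 K
T_ad = 107 + 2464.81 = 2571.81 deg C


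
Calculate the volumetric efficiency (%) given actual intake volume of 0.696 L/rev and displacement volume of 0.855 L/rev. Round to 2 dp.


eta_v = (V_actual / V_disp) * 100
Ratio = 0.696 / 0.855 = 0.8140
eta_v = 0.8140 * 100 = 81.40%


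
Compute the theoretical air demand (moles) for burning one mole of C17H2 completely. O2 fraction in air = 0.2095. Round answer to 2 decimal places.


Balanced combustion: C17H2 + 17.5 O2 -> 17 CO2 + 1 H2O
O2 needed = C + H/4 = 17 + 2/4 = 17.50 moles
Air moles = O2 / 0.2095 = 17.50 / 0.2095 = 83.53 moles air


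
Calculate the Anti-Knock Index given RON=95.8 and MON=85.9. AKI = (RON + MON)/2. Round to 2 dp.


AKI = (RON + MON) / 2
AKI = (95.8 + 85.9) / 2
AKI = 181.7 / 2 = 90.85


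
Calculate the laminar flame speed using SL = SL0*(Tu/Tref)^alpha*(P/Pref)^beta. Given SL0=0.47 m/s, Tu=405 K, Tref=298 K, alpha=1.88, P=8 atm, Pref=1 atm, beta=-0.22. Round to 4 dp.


SL = SL0 * (Tu/Tref)^alpha * (P/Pref)^beta
T ratio = 405/298 = 1.35906040
(T ratio)^alpha = 1.35906040^1.88 = 1.780282
(P/Pref)^beta = 8^(-0.22) = 0.632878
SL = 0.47 * 1.780282 * 0.632878 = 0.5295 m/s


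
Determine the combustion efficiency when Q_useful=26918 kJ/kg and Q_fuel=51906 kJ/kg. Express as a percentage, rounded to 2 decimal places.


Efficiency = (Q_useful / Q_fuel) * 100
Efficiency = (26918 / 51906) * 100
Efficiency = 0.5186 * 100 = 51.86%


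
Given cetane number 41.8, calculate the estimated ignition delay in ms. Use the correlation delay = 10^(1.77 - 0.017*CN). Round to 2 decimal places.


delay = 10^(1.77 - 0.017*CN)
Exponent = 1.77 - 0.017*41.8 = 1.0594
delay = 10^1.0594 = 11.47 ms


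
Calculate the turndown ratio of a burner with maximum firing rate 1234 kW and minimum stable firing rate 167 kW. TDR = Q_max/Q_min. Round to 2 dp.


TDR = Q_max / Q_min
TDR = 1234 / 167 = 7.39


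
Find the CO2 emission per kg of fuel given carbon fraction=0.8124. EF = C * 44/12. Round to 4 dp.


EF = C_frac * (M_CO2 / M_C)
EF = 0.8124 * (44/12)
EF = 0.8124 * 3.666667 = 2.9788 kg_CO2/kg_fuel


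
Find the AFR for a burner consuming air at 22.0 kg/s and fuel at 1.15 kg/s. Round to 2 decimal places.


AFR = m_air / m_fuel
AFR = 22.0 / 1.15 = 19.13


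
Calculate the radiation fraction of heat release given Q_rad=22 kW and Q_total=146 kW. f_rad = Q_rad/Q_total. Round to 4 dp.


f_rad = Q_rad / Q_total
f_rad = 22 / 146 = 0.1507


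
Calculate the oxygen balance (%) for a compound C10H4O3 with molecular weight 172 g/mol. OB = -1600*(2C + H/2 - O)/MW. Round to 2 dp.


OB = -1600 * (2C + H/2 - O) / MW
Inner = 2*10 + 4/2 - 3 = 19.00
OB = -1600 * 19.00 / 172 = -176.74%


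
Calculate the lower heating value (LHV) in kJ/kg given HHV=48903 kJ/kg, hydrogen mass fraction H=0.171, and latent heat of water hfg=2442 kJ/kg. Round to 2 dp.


LHV = HHV - hfg * 9 * H
Water correction = 2442 * 9 * 0.171 = 3758.238 kJ/kg
LHV = 48903 - 3758.238 = 45144.76 kJ/kg


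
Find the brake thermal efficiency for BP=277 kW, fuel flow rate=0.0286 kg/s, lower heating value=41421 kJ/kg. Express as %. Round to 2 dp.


eta_BTE = (BP / (mf * LHV)) * 100
Denominator = 0.0286 * 41421 = 1184.6406 kW
eta_BTE = (277 / 1184.6406) * 100 = 23.38%


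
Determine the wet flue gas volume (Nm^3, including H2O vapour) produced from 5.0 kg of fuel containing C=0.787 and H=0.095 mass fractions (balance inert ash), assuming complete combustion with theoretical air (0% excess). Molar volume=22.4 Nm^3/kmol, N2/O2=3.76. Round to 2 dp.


Per kg fuel: CO2 = (C/12 kmol)*22.4 = (0.787/12)*22.4 = 1.46907 Nm^3
Per kg fuel: H2O = (H/2 kmol)*22.4 = (0.095/2)*22.4 = 1.06400 Nm^3
O2 needed per kg fuel = C/12 + H/4 = 0.787/12 + 0.095/4 = 0.08933333 kmol
Per kg fuel: N2 = O2*3.76*22.4 = 0.08933333*3.76*22.4 = 7.52401 Nm^3
Total per kg = 1.46907 + 1.06400 + 7.52401 = 10.05708 Nm^3
Total = 10.05708 * 5.0 = 50.29 Nm^3


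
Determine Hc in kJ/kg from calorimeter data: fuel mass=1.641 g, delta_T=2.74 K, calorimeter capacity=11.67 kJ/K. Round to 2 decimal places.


Hc = C_cal * delta_T / m_fuel
Q_released = 11.67 * 2.74 = 31.9758 kJ
m_fuel = 1.641 g = 1.641/1000 kg = 0.001641 kg
Hc = 31.9758 / 0.001641 = 19485.56 kJ/kg


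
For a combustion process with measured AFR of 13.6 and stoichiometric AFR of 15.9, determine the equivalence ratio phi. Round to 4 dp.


phi = AFR_stoich / AFR_actual
phi = 15.9 / 13.6 = 1.1691


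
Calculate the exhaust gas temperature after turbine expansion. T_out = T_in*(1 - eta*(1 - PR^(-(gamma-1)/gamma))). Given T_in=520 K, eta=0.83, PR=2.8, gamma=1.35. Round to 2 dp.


T_out = T_in * (1 - eta * (1 - PR^(-(gamma-1)/gamma)))
Exponent = -(1.35-1)/1.35 = -0.25925926
PR^exp = 2.8^(-0.25925926) = 0.76572026
Factor = 1 - 0.83*(1 - 0.76572026) = 0.80554782
T_out = 520 * 0.80554782 = 418.88 K


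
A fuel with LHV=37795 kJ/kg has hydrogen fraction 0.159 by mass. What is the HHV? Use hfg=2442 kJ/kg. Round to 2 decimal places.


HHV = LHV + hfg * 9 * H
Water addition = 2442 * 9 * 0.159 = 3494.502 kJ/kg
HHV = 37795 + 3494.502 = 41289.50 kJ/kg


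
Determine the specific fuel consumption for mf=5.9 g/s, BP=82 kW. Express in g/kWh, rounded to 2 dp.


SFC = (mf / BP) * 3600
Rate = 5.9 / 82 = 0.071951 g/(s*kW)
SFC = 0.071951 * 3600 = 259.02 g/kWh


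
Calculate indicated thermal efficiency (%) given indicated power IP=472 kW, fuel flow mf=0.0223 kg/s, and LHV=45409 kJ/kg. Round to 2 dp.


eta_ith = (IP / (mf * LHV)) * 100
Denominator = 0.0223 * 45409 = 1012.6207 kW
eta_ith = (472 / 1012.6207) * 100 = 46.61%


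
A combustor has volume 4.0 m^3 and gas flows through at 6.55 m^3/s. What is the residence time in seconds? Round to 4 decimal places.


tau = V / Q_flow
tau = 4.0 / 6.55 = 0.6107 s


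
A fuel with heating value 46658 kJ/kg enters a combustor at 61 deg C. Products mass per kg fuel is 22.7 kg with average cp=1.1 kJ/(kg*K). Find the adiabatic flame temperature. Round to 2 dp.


T_ad = T_in + Hc / (m_p * cp)
Denominator = 22.7 * 1.1 = 24.9700
Temperature rise = 46658 / 24.9700 = 1868.56 K
T_ad = 61 + 1868.56 = 1929.56 deg C


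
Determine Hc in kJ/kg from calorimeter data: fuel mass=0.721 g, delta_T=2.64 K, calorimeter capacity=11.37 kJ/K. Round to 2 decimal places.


Hc = C_cal * delta_T / m_fuel
Q_released = 11.37 * 2.64 = 30.0168 kJ
m_fuel = 0.721 g = 0.721/1000 kg = 0.000721 kg
Hc = 30.0168 / 0.000721 = 41632.18 kJ/kg


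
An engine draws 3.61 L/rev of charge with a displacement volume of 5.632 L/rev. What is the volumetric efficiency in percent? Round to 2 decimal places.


eta_v = (V_actual / V_disp) * 100
Ratio = 3.61 / 5.632 = 0.6410
eta_v = 0.6410 * 100 = 64.10%


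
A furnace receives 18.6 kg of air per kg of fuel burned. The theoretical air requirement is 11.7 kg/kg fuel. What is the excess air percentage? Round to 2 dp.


Excess air = actual - stoichiometric = 18.6 - 11.7 = 6.90 kg/kg fuel
Excess air % = (excess / stoich) * 100 = (6.90 / 11.7) * 100 = 58.97%


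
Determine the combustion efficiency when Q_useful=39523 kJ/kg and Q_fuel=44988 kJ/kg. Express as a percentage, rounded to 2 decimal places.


Efficiency = (Q_useful / Q_fuel) * 100
Efficiency = (39523 / 44988) * 100
Efficiency = 0.8785 * 100 = 87.85%


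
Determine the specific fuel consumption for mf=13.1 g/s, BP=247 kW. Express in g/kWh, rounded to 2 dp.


SFC = (mf / BP) * 3600
Rate = 13.1 / 247 = 0.053036 g/(s*kW)
SFC = 0.053036 * 3600 = 190.93 g/kWh


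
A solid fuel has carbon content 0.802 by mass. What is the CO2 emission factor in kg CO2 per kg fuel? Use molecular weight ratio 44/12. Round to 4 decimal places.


EF = C_frac * (M_CO2 / M_C)
EF = 0.802 * (44/12)
EF = 0.802 * 3.666667 = 2.9407 kg_CO2/kg_fuel


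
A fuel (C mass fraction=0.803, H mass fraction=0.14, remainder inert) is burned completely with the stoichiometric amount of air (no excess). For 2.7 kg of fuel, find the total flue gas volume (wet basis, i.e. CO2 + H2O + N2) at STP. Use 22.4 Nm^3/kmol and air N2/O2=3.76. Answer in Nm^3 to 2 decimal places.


Per kg fuel: CO2 = (C/12 kmol)*22.4 = (0.803/12)*22.4 = 1.49893 Nm^3
Per kg fuel: H2O = (H/2 kmol)*22.4 = (0.14/2)*22.4 = 1.56800 Nm^3
O2 needed per kg fuel = C/12 + H/4 = 0.803/12 + 0.14/4 = 0.10191667 kmol
Per kg fuel: N2 = O2*3.76*22.4 = 0.10191667*3.76*22.4 = 8.58383 Nm^3
Total per kg = 1.49893 + 1.56800 + 8.58383 = 11.65076 Nm^3
Total = 11.65076 * 2.7 = 31.46 Nm^3


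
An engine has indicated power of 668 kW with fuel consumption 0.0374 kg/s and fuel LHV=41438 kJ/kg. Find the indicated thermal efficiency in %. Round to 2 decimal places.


eta_ith = (IP / (mf * LHV)) * 100
Denominator = 0.0374 * 41438 = 1549.7812 kW
eta_ith = (668 / 1549.7812) * 100 = 43.10%


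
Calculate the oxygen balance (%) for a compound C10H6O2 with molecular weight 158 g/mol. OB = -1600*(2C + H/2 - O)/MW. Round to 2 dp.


OB = -1600 * (2C + H/2 - O) / MW
Inner = 2*10 + 6/2 - 2 = 21.00
OB = -1600 * 21.00 / 158 = -212.66%


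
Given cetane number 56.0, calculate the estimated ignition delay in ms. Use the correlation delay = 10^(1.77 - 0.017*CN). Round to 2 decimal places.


delay = 10^(1.77 - 0.017*CN)
Exponent = 1.77 - 0.017*56.0 = 0.8180
delay = 10^0.8180 = 6.58 ms


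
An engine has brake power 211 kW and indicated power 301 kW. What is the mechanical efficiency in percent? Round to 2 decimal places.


eta_mech = (BP / IP) * 100
Ratio = 211 / 301 = 0.7010
eta_mech = 0.7010 * 100 = 70.10%


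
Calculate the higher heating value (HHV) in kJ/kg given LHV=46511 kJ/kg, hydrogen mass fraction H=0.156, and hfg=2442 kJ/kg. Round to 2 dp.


HHV = LHV + hfg * 9 * H
Water addition = 2442 * 9 * 0.156 = 3428.568 kJ/kg
HHV = 46511 + 3428.568 = 49939.57 kJ/kg


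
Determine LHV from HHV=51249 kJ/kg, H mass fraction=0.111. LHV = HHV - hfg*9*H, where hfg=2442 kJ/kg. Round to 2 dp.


LHV = HHV - hfg * 9 * H
Water correction = 2442 * 9 * 0.111 = 2439.558 kJ/kg
LHV = 51249 - 2439.558 = 48809.44 kJ/kg


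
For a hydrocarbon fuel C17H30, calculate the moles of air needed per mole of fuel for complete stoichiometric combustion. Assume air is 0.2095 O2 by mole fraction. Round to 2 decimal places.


Balanced combustion: C17H30 + 24.5 O2 -> 17 CO2 + 15 H2O
O2 needed = C + H/4 = 17 + 30/4 = 24.50 moles
Air moles = O2 / 0.2095 = 24.50 / 0.2095 = 116.95 moles air


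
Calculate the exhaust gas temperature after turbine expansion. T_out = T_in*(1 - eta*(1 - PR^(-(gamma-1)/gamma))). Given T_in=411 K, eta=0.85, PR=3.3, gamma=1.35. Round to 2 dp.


T_out = T_in * (1 - eta * (1 - PR^(-(gamma-1)/gamma)))
Exponent = -(1.35-1)/1.35 = -0.25925926
PR^exp = 3.3^(-0.25925926) = 0.73378775
Factor = 1 - 0.85*(1 - 0.73378775) = 0.77371959
T_out = 411 * 0.77371959 = 318.00 K


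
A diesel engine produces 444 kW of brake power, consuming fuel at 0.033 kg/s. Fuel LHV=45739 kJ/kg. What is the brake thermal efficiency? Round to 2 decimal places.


eta_BTE = (BP / (mf * LHV)) * 100
Denominator = 0.033 * 45739 = 1509.3870 kW
eta_BTE = (444 / 1509.3870) * 100 = 29.42%


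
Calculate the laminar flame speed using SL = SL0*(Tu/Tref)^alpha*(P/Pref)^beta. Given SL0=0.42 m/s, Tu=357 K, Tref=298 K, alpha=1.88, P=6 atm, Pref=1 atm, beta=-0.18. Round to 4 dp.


SL = SL0 * (Tu/Tref)^alpha * (P/Pref)^beta
T ratio = 357/298 = 1.19798658
(T ratio)^alpha = 1.19798658^1.88 = 1.404396
(P/Pref)^beta = 6^(-0.18) = 0.724324
SL = 0.42 * 1.404396 * 0.724324 = 0.4272 m/s


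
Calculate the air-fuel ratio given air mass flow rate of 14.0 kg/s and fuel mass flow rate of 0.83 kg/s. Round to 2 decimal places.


AFR = m_air / m_fuel
AFR = 14.0 / 0.83 = 16.87


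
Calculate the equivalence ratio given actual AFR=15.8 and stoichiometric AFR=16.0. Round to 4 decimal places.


phi = AFR_stoich / AFR_actual
phi = 16.0 / 15.8 = 1.0127


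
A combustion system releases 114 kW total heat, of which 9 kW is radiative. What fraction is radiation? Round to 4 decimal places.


f_rad = Q_rad / Q_total
f_rad = 9 / 114 = 0.0789


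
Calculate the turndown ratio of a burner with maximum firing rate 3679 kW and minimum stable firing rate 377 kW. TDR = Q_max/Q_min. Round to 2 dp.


TDR = Q_max / Q_min
TDR = 3679 / 377 = 9.76


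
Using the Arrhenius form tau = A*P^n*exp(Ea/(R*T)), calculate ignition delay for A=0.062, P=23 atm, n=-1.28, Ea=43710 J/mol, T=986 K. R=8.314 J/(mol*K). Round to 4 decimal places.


tau = A * P^n * exp(Ea/(R*T))
P^n = 23^(-1.28) = 0.01807126
Ea/(R*T) = 43710/(8.314*986) = 5.332046
exp(Ea/(R*T)) = 206.860738
tau = 0.062 * 0.01807126 * 206.860738 = 0.2318 ms


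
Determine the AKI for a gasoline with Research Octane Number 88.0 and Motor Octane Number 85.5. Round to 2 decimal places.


AKI = (RON + MON) / 2
AKI = (88.0 + 85.5) / 2
AKI = 173.5 / 2 = 86.75


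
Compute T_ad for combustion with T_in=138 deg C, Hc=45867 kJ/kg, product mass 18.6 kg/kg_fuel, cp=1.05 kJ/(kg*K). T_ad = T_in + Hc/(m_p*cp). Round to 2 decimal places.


T_ad = T_in + Hc / (m_p * cp)
Denominator = 18.6 * 1.05 = 19.5300
Temperature rise = 45867 / 19.5300 = 2348.54 K
T_ad = 138 + 2348.54 = 2486.54 deg C


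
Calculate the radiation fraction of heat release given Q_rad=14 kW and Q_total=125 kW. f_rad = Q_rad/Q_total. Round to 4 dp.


f_rad = Q_rad / Q_total
f_rad = 14 / 125 = 0.1120


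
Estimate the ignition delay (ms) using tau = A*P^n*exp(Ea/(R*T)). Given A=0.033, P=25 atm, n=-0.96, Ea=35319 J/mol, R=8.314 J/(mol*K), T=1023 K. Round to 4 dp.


tau = A * P^n * exp(Ea/(R*T))
P^n = 25^(-0.96) = 0.04549646
Ea/(R*T) = 35319/(8.314*1023) = 4.152625
exp(Ea/(R*T)) = 63.600752
tau = 0.033 * 0.04549646 * 63.600752 = 0.0955 ms


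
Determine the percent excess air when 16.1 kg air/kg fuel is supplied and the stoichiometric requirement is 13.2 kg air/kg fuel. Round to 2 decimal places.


Excess air = actual - stoichiometric = 16.1 - 13.2 = 2.90 kg/kg fuel
Excess air % = (excess / stoich) * 100 = (2.90 / 13.2) * 100 = 21.97%


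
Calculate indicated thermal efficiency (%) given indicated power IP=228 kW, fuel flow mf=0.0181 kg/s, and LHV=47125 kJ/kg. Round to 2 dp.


eta_ith = (IP / (mf * LHV)) * 100
Denominator = 0.0181 * 47125 = 852.9625 kW
eta_ith = (228 / 852.9625) * 100 = 26.73%


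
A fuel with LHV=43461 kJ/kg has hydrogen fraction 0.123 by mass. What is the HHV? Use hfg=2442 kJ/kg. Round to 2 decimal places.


HHV = LHV + hfg * 9 * H
Water addition = 2442 * 9 * 0.123 = 2703.294 kJ/kg
HHV = 43461 + 2703.294 = 46164.29 kJ/kg


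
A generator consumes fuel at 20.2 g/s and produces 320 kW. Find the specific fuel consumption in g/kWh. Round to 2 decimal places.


SFC = (mf / BP) * 3600
Rate = 20.2 / 320 = 0.063125 g/(s*kW)
SFC = 0.063125 * 3600 = 227.25 g/kWh


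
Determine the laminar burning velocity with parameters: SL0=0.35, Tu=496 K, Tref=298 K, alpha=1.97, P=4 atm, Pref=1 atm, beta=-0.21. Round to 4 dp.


SL = SL0 * (Tu/Tref)^alpha * (P/Pref)^beta
T ratio = 496/298 = 1.66442953
(T ratio)^alpha = 1.66442953^1.97 = 2.728305
(P/Pref)^beta = 4^(-0.21) = 0.747425
SL = 0.35 * 2.728305 * 0.747425 = 0.7137 m/s


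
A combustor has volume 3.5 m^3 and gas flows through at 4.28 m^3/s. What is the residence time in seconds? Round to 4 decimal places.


tau = V / Q_flow
tau = 3.5 / 4.28 = 0.8178 s


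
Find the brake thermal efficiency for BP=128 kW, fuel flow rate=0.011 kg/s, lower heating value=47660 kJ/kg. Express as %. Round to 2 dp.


eta_BTE = (BP / (mf * LHV)) * 100
Denominator = 0.011 * 47660 = 524.2600 kW
eta_BTE = (128 / 524.2600) * 100 = 24.42%


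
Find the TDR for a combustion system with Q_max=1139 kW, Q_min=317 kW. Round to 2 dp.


TDR = Q_max / Q_min
TDR = 1139 / 317 = 3.59


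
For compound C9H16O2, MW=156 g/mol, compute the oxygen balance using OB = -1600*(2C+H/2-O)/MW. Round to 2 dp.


OB = -1600 * (2C + H/2 - O) / MW
Inner = 2*9 + 16/2 - 2 = 24.00
OB = -1600 * 24.00 / 156 = -246.15%


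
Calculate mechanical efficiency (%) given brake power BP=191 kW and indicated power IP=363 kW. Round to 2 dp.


eta_mech = (BP / IP) * 100
Ratio = 191 / 363 = 0.5262
eta_mech = 0.5262 * 100 = 52.62%


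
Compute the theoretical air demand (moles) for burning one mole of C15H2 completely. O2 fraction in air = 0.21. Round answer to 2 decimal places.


Balanced combustion: C15H2 + 15.5 O2 -> 15 CO2 + 1 H2O
O2 needed = C + H/4 = 15 + 2/4 = 15.50 moles
Air moles = O2 / 0.21 = 15.50 / 0.21 = 73.81 moles air


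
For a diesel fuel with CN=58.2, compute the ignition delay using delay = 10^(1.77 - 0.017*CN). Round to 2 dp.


delay = 10^(1.77 - 0.017*CN)
Exponent = 1.77 - 0.017*58.2 = 0.7806
delay = 10^0.7806 = 6.03 ms


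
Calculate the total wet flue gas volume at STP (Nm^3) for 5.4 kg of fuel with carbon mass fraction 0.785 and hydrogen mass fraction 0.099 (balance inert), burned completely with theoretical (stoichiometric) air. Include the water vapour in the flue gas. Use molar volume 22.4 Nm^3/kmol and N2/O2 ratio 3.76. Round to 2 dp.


Per kg fuel: CO2 = (C/12 kmol)*22.4 = (0.785/12)*22.4 = 1.46533 Nm^3
Per kg fuel: H2O = (H/2 kmol)*22.4 = (0.099/2)*22.4 = 1.10880 Nm^3
O2 needed per kg fuel = C/12 + H/4 = 0.785/12 + 0.099/4 = 0.09016667 kmol
Per kg fuel: N2 = O2*3.76*22.4 = 0.09016667*3.76*22.4 = 7.59420 Nm^3
Total per kg = 1.46533 + 1.10880 + 7.59420 = 10.16833 Nm^3
Total = 10.16833 * 5.4 = 54.91 Nm^3


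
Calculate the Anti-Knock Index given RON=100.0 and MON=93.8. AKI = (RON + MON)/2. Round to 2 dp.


AKI = (RON + MON) / 2
AKI = (100.0 + 93.8) / 2
AKI = 193.8 / 2 = 96.90


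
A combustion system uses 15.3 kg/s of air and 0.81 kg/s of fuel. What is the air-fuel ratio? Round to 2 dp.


AFR = m_air / m_fuel
AFR = 15.3 / 0.81 = 18.89


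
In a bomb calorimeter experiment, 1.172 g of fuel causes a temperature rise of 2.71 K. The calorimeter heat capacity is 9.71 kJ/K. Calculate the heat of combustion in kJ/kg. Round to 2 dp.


Hc = C_cal * delta_T / m_fuel
Q_released = 9.71 * 2.71 = 26.3141 kJ
m_fuel = 1.172 g = 1.172/1000 kg = 0.001172 kg
Hc = 26.3141 / 0.001172 = 22452.30 kJ/kg


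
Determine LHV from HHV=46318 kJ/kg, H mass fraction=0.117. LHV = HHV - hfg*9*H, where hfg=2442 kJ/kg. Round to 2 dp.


LHV = HHV - hfg * 9 * H
Water correction = 2442 * 9 * 0.117 = 2571.426 kJ/kg
LHV = 46318 - 2571.426 = 43746.57 kJ/kg


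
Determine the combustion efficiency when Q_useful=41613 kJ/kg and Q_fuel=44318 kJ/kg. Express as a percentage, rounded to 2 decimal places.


Efficiency = (Q_useful / Q_fuel) * 100
Efficiency = (41613 / 44318) * 100
Efficiency = 0.9390 * 100 = 93.90%


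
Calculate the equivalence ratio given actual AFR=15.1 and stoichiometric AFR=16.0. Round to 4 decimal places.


phi = AFR_stoich / AFR_actual
phi = 16.0 / 15.1 = 1.0596


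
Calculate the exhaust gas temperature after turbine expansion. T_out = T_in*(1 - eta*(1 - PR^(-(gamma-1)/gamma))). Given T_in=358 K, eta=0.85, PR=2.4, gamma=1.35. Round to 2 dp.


T_out = T_in * (1 - eta * (1 - PR^(-(gamma-1)/gamma)))
Exponent = -(1.35-1)/1.35 = -0.25925926
PR^exp = 2.4^(-0.25925926) = 0.79694200
Factor = 1 - 0.85*(1 - 0.79694200) = 0.82740070
T_out = 358 * 0.82740070 = 296.21 K


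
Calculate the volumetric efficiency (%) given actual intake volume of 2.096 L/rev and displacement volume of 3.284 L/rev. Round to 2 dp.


eta_v = (V_actual / V_disp) * 100
Ratio = 2.096 / 3.284 = 0.6382
eta_v = 0.6382 * 100 = 63.82%


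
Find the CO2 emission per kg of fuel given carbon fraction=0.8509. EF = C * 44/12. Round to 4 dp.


EF = C_frac * (M_CO2 / M_C)
EF = 0.8509 * (44/12)
EF = 0.8509 * 3.666667 = 3.1200 kg_CO2/kg_fuel


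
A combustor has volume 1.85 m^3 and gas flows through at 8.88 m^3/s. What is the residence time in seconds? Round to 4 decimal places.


tau = V / Q_flow
tau = 1.85 / 8.88 = 0.2083 s


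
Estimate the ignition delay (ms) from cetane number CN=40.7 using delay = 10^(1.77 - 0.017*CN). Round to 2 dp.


delay = 10^(1.77 - 0.017*CN)
Exponent = 1.77 - 0.017*40.7 = 1.0781
delay = 10^1.0781 = 11.97 ms


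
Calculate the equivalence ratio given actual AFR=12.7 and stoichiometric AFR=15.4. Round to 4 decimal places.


phi = AFR_stoich / AFR_actual
phi = 15.4 / 12.7 = 1.2126


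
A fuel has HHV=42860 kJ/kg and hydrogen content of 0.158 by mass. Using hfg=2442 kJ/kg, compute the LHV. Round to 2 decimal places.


LHV = HHV - hfg * 9 * H
Water correction = 2442 * 9 * 0.158 = 3472.524 kJ/kg
LHV = 42860 - 3472.524 = 39387.48 kJ/kg


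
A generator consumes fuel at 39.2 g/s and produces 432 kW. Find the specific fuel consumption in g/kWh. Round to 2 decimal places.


SFC = (mf / BP) * 3600
Rate = 39.2 / 432 = 0.090741 g/(s*kW)
SFC = 0.090741 * 3600 = 326.67 g/kWh


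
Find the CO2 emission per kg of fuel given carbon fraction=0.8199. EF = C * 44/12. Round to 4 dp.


EF = C_frac * (M_CO2 / M_C)
EF = 0.8199 * (44/12)
EF = 0.8199 * 3.666667 = 3.0063 kg_CO2/kg_fuel


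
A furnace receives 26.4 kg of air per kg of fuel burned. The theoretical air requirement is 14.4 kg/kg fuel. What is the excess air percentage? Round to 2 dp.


Excess air = actual - stoichiometric = 26.4 - 14.4 = 12.00 kg/kg fuel
Excess air % = (excess / stoich) * 100 = (12.00 / 14.4) * 100 = 83.33%


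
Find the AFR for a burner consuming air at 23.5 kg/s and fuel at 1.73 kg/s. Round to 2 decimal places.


AFR = m_air / m_fuel
AFR = 23.5 / 1.73 = 13.58


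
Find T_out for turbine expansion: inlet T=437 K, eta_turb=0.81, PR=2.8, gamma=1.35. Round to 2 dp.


T_out = T_in * (1 - eta * (1 - PR^(-(gamma-1)/gamma)))
Exponent = -(1.35-1)/1.35 = -0.25925926
PR^exp = 2.8^(-0.25925926) = 0.76572026
Factor = 1 - 0.81*(1 - 0.76572026) = 0.81023341
T_out = 437 * 0.81023341 = 354.07 K


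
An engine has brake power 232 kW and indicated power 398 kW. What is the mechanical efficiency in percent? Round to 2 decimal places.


eta_mech = (BP / IP) * 100
Ratio = 232 / 398 = 0.5829
eta_mech = 0.5829 * 100 = 58.29%


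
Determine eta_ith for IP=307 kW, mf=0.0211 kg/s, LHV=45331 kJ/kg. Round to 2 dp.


eta_ith = (IP / (mf * LHV)) * 100
Denominator = 0.0211 * 45331 = 956.4841 kW
eta_ith = (307 / 956.4841) * 100 = 32.10%


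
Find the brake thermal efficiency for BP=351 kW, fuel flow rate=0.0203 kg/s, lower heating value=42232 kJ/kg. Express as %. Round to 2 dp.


eta_BTE = (BP / (mf * LHV)) * 100
Denominator = 0.0203 * 42232 = 857.3096 kW
eta_BTE = (351 / 857.3096) * 100 = 40.94%


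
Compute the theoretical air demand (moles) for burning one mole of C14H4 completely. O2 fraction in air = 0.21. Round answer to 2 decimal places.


Balanced combustion: C14H4 + 15 O2 -> 14 CO2 + 2 H2O
O2 needed = C + H/4 = 14 + 4/4 = 15.00 moles
Air moles = O2 / 0.21 = 15.00 / 0.21 = 71.43 moles air


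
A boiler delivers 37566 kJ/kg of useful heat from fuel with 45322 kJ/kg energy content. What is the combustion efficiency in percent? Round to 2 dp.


Efficiency = (Q_useful / Q_fuel) * 100
Efficiency = (37566 / 45322) * 100
Efficiency = 0.8289 * 100 = 82.89%


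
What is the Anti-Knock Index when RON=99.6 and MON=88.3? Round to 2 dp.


AKI = (RON + MON) / 2
AKI = (99.6 + 88.3) / 2
AKI = 187.9 / 2 = 93.95


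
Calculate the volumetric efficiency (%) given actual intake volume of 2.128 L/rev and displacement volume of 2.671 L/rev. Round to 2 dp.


eta_v = (V_actual / V_disp) * 100
Ratio = 2.128 / 2.671 = 0.7967
eta_v = 0.7967 * 100 = 79.67%


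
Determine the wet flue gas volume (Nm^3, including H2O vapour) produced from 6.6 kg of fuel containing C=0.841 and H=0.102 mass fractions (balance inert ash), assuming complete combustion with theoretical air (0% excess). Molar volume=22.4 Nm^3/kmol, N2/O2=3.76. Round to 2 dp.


Per kg fuel: CO2 = (C/12 kmol)*22.4 = (0.841/12)*22.4 = 1.56987 Nm^3
Per kg fuel: H2O = (H/2 kmol)*22.4 = (0.102/2)*22.4 = 1.14240 Nm^3
O2 needed per kg fuel = C/12 + H/4 = 0.841/12 + 0.102/4 = 0.09558333 kmol
Per kg fuel: N2 = O2*3.76*22.4 = 0.09558333*3.76*22.4 = 8.05041 Nm^3
Total per kg = 1.56987 + 1.14240 + 8.05041 = 10.76268 Nm^3
Total = 10.76268 * 6.6 = 71.03 Nm^3


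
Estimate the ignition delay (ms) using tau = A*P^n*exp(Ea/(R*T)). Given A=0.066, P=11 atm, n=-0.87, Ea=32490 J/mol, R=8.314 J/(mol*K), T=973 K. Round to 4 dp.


tau = A * P^n * exp(Ea/(R*T))
P^n = 11^(-0.87) = 0.12416190
Ea/(R*T) = 32490/(8.314*973) = 4.016307
exp(Ea/(R*T)) = 55.495755
tau = 0.066 * 0.12416190 * 55.495755 = 0.4548 ms


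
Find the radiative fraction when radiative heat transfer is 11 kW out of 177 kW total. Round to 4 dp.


f_rad = Q_rad / Q_total
f_rad = 11 / 177 = 0.0621


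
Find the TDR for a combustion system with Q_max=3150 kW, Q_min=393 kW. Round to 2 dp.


TDR = Q_max / Q_min
TDR = 3150 / 393 = 8.02


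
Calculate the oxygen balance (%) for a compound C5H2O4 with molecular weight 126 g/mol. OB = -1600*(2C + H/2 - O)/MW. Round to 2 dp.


OB = -1600 * (2C + H/2 - O) / MW
Inner = 2*5 + 2/2 - 4 = 7.00
OB = -1600 * 7.00 / 126 = -88.89%


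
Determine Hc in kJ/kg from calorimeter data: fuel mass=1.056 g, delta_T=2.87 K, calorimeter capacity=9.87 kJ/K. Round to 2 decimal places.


Hc = C_cal * delta_T / m_fuel
Q_released = 9.87 * 2.87 = 28.3269 kJ
m_fuel = 1.056 g = 1.056/1000 kg = 0.001056 kg
Hc = 28.3269 / 0.001056 = 26824.72 kJ/kg


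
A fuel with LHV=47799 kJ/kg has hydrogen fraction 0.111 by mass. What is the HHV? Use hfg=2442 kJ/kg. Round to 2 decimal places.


HHV = LHV + hfg * 9 * H
Water addition = 2442 * 9 * 0.111 = 2439.558 kJ/kg
HHV = 47799 + 2439.558 = 50238.56 kJ/kg


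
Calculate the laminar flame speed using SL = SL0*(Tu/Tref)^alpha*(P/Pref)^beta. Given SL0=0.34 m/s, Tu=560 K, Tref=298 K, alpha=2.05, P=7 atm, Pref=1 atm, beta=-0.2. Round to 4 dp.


SL = SL0 * (Tu/Tref)^alpha * (P/Pref)^beta
T ratio = 560/298 = 1.87919463
(T ratio)^alpha = 1.87919463^2.05 = 3.644535
(P/Pref)^beta = 7^(-0.2) = 0.677611
SL = 0.34 * 3.644535 * 0.677611 = 0.8397 m/s


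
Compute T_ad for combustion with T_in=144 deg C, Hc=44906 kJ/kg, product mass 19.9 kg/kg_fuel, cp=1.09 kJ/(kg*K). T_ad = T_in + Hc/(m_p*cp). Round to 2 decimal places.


T_ad = T_in + Hc / (m_p * cp)
Denominator = 19.9 * 1.09 = 21.6910
Temperature rise = 44906 / 21.6910 = 2070.26 K
T_ad = 144 + 2070.26 = 2214.26 deg C


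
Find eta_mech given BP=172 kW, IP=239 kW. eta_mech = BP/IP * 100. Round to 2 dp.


eta_mech = (BP / IP) * 100
Ratio = 172 / 239 = 0.7197
eta_mech = 0.7197 * 100 = 71.97%


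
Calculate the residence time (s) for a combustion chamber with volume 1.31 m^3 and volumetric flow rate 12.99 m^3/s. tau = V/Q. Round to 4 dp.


tau = V / Q_flow
tau = 1.31 / 12.99 = 0.1008 s


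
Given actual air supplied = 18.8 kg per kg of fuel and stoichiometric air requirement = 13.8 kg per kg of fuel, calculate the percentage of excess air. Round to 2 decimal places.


Excess air = actual - stoichiometric = 18.8 - 13.8 = 5.00 kg/kg fuel
Excess air % = (excess / stoich) * 100 = (5.00 / 13.8) * 100 = 36.23%


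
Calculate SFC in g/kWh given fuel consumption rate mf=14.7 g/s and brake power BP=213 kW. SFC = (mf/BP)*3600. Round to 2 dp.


SFC = (mf / BP) * 3600
Rate = 14.7 / 213 = 0.069014 g/(s*kW)
SFC = 0.069014 * 3600 = 248.45 g/kWh


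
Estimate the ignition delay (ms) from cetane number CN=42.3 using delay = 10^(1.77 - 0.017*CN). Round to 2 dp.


delay = 10^(1.77 - 0.017*CN)
Exponent = 1.77 - 0.017*42.3 = 1.0509
delay = 10^1.0509 = 11.24 ms


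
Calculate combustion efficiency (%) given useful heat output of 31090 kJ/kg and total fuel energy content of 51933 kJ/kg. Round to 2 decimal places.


Efficiency = (Q_useful / Q_fuel) * 100
Efficiency = (31090 / 51933) * 100
Efficiency = 0.5987 * 100 = 59.87%


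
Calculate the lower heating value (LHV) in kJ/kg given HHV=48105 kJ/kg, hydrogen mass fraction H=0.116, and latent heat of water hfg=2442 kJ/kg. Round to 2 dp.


LHV = HHV - hfg * 9 * H
Water correction = 2442 * 9 * 0.116 = 2549.448 kJ/kg
LHV = 48105 - 2549.448 = 45555.55 kJ/kg


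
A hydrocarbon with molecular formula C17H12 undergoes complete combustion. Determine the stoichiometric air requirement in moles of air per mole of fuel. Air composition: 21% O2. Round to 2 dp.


Balanced combustion: C17H12 + 20 O2 -> 17 CO2 + 6 H2O
O2 needed = C + H/4 = 17 + 12/4 = 20.00 moles
Air moles = O2 / 0.21 = 20.00 / 0.21 = 95.24 moles air


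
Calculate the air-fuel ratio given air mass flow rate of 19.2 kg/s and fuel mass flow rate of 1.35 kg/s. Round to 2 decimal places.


AFR = m_air / m_fuel
AFR = 19.2 / 1.35 = 14.22


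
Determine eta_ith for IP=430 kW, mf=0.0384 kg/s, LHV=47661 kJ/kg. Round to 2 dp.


eta_ith = (IP / (mf * LHV)) * 100
Denominator = 0.0384 * 47661 = 1830.1824 kW
eta_ith = (430 / 1830.1824) * 100 = 23.49%


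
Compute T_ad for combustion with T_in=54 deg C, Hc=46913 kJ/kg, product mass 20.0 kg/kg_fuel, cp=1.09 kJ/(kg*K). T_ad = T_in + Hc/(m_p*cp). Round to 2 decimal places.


T_ad = T_in + Hc / (m_p * cp)
Denominator = 20.0 * 1.09 = 21.8000
Temperature rise = 46913 / 21.8000 = 2151.97 K
T_ad = 54 + 2151.97 = 2205.97 deg C


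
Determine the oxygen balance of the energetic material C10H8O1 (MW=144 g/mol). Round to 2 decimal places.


OB = -1600 * (2C + H/2 - O) / MW
Inner = 2*10 + 8/2 - 1 = 23.00
OB = -1600 * 23.00 / 144 = -255.56%


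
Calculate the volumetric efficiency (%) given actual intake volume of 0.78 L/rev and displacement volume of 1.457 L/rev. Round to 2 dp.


eta_v = (V_actual / V_disp) * 100
Ratio = 0.78 / 1.457 = 0.5353
eta_v = 0.5353 * 100 = 53.53%


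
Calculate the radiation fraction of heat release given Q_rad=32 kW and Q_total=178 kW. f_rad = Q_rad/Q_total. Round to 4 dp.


f_rad = Q_rad / Q_total
f_rad = 32 / 178 = 0.1798


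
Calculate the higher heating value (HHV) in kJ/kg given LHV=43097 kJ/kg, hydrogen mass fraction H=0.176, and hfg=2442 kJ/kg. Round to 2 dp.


HHV = LHV + hfg * 9 * H
Water addition = 2442 * 9 * 0.176 = 3868.128 kJ/kg
HHV = 43097 + 3868.128 = 46965.13 kJ/kg


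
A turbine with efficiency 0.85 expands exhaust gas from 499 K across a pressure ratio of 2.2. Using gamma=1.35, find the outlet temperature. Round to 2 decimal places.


T_out = T_in * (1 - eta * (1 - PR^(-(gamma-1)/gamma)))
Exponent = -(1.35-1)/1.35 = -0.25925926
PR^exp = 2.2^(-0.25925926) = 0.81512413
Factor = 1 - 0.85*(1 - 0.81512413) = 0.84285551
T_out = 499 * 0.84285551 = 420.58 K


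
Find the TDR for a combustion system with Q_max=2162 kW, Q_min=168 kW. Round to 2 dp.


TDR = Q_max / Q_min
TDR = 2162 / 168 = 12.87


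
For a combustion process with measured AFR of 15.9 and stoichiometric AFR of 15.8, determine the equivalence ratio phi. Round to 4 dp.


phi = AFR_stoich / AFR_actual
phi = 15.8 / 15.9 = 0.9937


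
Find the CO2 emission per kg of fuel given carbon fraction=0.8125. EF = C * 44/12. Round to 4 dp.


EF = C_frac * (M_CO2 / M_C)
EF = 0.8125 * (44/12)
EF = 0.8125 * 3.666667 = 2.9792 kg_CO2/kg_fuel


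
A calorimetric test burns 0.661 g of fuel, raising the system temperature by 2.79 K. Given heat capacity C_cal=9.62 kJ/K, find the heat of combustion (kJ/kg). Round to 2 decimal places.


Hc = C_cal * delta_T / m_fuel
Q_released = 9.62 * 2.79 = 26.8398 kJ
m_fuel = 0.661 g = 0.661/1000 kg = 0.000661 kg
Hc = 26.8398 / 0.000661 = 40604.84 kJ/kg


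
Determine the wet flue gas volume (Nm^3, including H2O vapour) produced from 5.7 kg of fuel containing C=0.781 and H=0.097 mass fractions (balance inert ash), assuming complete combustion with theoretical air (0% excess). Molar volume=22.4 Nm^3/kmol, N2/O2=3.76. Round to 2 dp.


Per kg fuel: CO2 = (C/12 kmol)*22.4 = (0.781/12)*22.4 = 1.45787 Nm^3
Per kg fuel: H2O = (H/2 kmol)*22.4 = (0.097/2)*22.4 = 1.08640 Nm^3
O2 needed per kg fuel = C/12 + H/4 = 0.781/12 + 0.097/4 = 0.08933333 kmol
Per kg fuel: N2 = O2*3.76*22.4 = 0.08933333*3.76*22.4 = 7.52401 Nm^3
Total per kg = 1.45787 + 1.08640 + 7.52401 = 10.06828 Nm^3
Total = 10.06828 * 5.7 = 57.39 Nm^3


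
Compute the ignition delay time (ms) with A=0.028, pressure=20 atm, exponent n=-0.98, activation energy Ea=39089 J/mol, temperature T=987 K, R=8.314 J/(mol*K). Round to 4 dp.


tau = A * P^n * exp(Ea/(R*T))
P^n = 20^(-0.98) = 0.05308730
Ea/(R*T) = 39089/(8.314*987) = 4.763513
exp(Ea/(R*T)) = 117.156817
tau = 0.028 * 0.05308730 * 117.156817 = 0.1741 ms


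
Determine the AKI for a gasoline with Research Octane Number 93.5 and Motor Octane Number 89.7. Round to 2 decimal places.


AKI = (RON + MON) / 2
AKI = (93.5 + 89.7) / 2
AKI = 183.2 / 2 = 91.60


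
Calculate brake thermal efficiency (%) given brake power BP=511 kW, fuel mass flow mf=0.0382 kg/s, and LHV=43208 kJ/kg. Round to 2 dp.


eta_BTE = (BP / (mf * LHV)) * 100
Denominator = 0.0382 * 43208 = 1650.5456 kW
eta_BTE = (511 / 1650.5456) * 100 = 30.96%


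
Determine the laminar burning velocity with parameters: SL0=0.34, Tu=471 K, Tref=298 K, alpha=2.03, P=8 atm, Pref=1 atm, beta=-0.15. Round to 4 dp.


SL = SL0 * (Tu/Tref)^alpha * (P/Pref)^beta
T ratio = 471/298 = 1.58053691
(T ratio)^alpha = 1.58053691^2.03 = 2.532640
(P/Pref)^beta = 8^(-0.15) = 0.732043
SL = 0.34 * 2.532640 * 0.732043 = 0.6304 m/s


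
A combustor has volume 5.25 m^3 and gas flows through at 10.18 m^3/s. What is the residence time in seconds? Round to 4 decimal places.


tau = V / Q_flow
tau = 5.25 / 10.18 = 0.5157 s


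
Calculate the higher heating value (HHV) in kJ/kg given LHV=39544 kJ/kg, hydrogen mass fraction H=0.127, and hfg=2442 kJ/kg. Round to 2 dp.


HHV = LHV + hfg * 9 * H
Water addition = 2442 * 9 * 0.127 = 2791.206 kJ/kg
HHV = 39544 + 2791.206 = 42335.21 kJ/kg


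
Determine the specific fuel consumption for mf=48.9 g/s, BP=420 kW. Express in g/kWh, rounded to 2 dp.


SFC = (mf / BP) * 3600
Rate = 48.9 / 420 = 0.116429 g/(s*kW)
SFC = 0.116429 * 3600 = 419.14 g/kWh


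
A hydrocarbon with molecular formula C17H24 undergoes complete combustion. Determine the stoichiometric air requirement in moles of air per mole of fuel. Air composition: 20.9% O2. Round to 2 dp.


Balanced combustion: C17H24 + 23 O2 -> 17 CO2 + 12 H2O
O2 needed = C + H/4 = 17 + 24/4 = 23.00 moles
Air moles = O2 / 0.209 = 23.00 / 0.209 = 110.05 moles air


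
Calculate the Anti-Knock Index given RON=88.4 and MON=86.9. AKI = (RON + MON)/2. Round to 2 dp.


AKI = (RON + MON) / 2
AKI = (88.4 + 86.9) / 2
AKI = 175.3 / 2 = 87.65


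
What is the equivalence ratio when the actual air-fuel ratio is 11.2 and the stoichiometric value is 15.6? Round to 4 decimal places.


phi = AFR_stoich / AFR_actual
phi = 15.6 / 11.2 = 1.3929


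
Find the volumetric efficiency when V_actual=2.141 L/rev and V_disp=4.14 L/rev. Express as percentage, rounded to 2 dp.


eta_v = (V_actual / V_disp) * 100
Ratio = 2.141 / 4.14 = 0.5171
eta_v = 0.5171 * 100 = 51.71%


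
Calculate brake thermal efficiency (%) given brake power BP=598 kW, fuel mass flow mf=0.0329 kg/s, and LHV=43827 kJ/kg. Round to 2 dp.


eta_BTE = (BP / (mf * LHV)) * 100
Denominator = 0.0329 * 43827 = 1441.9083 kW
eta_BTE = (598 / 1441.9083) * 100 = 41.47%
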